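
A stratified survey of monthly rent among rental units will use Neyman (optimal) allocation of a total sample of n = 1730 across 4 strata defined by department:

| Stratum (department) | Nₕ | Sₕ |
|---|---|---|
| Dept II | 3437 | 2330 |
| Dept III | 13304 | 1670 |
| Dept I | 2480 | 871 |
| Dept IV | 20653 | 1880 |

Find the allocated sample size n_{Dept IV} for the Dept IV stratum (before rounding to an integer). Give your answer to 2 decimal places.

943.24

Neyman allocation: nₕ = n·NₕSₕ / Σⱼ NⱼSⱼ.
Σ NⱼSⱼ = 3437·2330 + 13304·1670 + 2480·871 + 20653·1880 = 7.121361 × 10^7.
n_{Dept IV} = 1730·20653·1880 / (7.121361 × 10^7) = 943.24.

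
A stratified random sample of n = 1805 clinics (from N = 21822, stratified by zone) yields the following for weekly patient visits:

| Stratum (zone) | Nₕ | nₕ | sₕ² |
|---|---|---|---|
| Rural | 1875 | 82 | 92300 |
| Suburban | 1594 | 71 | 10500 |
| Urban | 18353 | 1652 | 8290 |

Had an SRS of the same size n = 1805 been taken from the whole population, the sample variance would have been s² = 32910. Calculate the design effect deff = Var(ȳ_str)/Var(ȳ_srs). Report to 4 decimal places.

0.7134

Var(ȳ_str) = Σ Wₕ²(1−fₕ)sₕ²/nₕ with Wₕ = Nₕ/21822:
  Rural: (1875/21822)²·(1−82/1875)·92300/82 = 7.9465809
  Suburban: (1594/21822)²·(1−71/1594)·10500/71 = 0.75392834
  Urban: (18353/21822)²·(1−1652/18353)·8290/1652 = 3.2300179
  → Var(ȳ_str) = 11.930527.
Var(ȳ_srs) = (1 − 1805/21822)·32910/1805 = 16.724576.
deff = 11.930527 / 16.724576 = 0.7134.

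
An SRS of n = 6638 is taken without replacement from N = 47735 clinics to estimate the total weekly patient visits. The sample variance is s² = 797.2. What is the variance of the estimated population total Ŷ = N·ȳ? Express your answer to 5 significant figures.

2.3560 × 10^8

Var(Ŷ) = N²·Var(ȳ) = N²·(1 − n/N)·s²/n.
f = 6638/47735 = 0.13905939; Var(ȳ) = 0.86094061·797.2/6638 = 0.10339588.
Var(Ŷ) = 47735² · 0.10339588 = 2.3560098 × 10^8.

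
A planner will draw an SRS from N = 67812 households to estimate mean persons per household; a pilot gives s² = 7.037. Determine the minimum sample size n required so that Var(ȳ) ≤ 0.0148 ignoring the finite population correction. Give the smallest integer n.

Without fpc, n₀ = s²/D = 7.037/0.0148 = 475.4730.
Rounding up, n = 476.

476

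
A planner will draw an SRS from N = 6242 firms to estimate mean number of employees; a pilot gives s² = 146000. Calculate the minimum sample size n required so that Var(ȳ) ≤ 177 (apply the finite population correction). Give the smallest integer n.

729

Without fpc, n₀ = s²/D = 146000/177 = 824.8588.
With fpc, (1 − n/N)·s²/n ≤ D requires n ≥ n₀/(1 + n₀/N) = 824.8588/(1 + 824.8588/6242) = 728.5795.
Rounding up, n = 729.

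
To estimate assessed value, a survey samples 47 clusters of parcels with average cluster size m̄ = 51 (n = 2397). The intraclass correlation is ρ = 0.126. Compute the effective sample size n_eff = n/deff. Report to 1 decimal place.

328.4

deff = 1 + (51 − 1)·0.126 = 1 + 6.3 = 7.3.
n_eff = 2397 / 7.3 = 328.4.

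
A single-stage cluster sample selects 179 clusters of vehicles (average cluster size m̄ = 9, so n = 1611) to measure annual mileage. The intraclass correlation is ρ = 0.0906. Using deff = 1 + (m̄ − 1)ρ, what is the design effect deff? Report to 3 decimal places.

1.725

deff = 1 + (9 − 1)·0.0906 = 1 + 0.7248 = 1.7248.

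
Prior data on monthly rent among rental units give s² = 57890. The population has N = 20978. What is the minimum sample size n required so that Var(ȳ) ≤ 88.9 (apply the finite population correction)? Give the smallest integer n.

Without fpc, n₀ = s²/D = 57890/88.9 = 651.1811.
With fpc, (1 − n/N)·s²/n ≤ D requires n ≥ n₀/(1 + n₀/N) = 651.1811/(1 + 651.1811/20978) = 631.5763.
Rounding up, n = 632.

632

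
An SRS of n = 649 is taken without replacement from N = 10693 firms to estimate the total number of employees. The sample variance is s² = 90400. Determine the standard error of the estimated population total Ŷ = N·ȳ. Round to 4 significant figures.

122300

Var(Ŷ) = N²·Var(ȳ) = N²·(1 − n/N)·s²/n.
f = 649/10693 = 0.06069391; Var(ȳ) = 0.93930609·90400/649 = 130.83709.
Var(Ŷ) = 10693² · 130.83709 = 1.4959945 × 10^10.
SE(Ŷ) = √(1.4959945 × 10^10) = 122300.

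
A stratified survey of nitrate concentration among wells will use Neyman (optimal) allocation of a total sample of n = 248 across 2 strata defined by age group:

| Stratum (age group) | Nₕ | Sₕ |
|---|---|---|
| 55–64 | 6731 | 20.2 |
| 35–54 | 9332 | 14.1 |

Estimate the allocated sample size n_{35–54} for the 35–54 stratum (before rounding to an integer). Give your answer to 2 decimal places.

Neyman allocation: nₕ = n·NₕSₕ / Σⱼ NⱼSⱼ.
Σ NⱼSⱼ = 6731·20.2 + 9332·14.1 = 267547.4.
n_{35–54} = 248·9332·14.1 / 267547.4 = 121.97.

121.97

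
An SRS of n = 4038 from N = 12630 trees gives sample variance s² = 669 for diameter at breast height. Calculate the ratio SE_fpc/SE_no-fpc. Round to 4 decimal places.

f = n/N = 4038/12630 = 0.31971496.
SE_no-fpc = √(s²/n) = 0.40703326; SE_fpc = √((1−f)s²/n) = 0.33571857.
Ratio = √(1−f) = 0.82479394.

0.8248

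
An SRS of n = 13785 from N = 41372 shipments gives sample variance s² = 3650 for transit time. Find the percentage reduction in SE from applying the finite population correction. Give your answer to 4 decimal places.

18.3420

f = n/N = 13785/41372 = 0.33319636.
SE_no-fpc = √(s²/n) = 0.51456832; SE_fpc = √((1−f)s²/n) = 0.42018643.
Ratio = √(1−f) = 0.81658045. Reduction = 100·(1 − 0.81658045) = 18.3420%.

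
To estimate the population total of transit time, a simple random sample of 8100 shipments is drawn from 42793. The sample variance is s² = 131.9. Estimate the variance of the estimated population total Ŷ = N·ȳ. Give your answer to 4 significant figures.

2.418 × 10^7

Var(Ŷ) = N²·Var(ȳ) = N²·(1 − n/N)·s²/n.
f = 8100/42793 = 0.18928329; Var(ȳ) = 0.81071671·131.9/8100 = 0.013201671.
Var(Ŷ) = 42793² · 0.013201671 = 2.4175439 × 10^7.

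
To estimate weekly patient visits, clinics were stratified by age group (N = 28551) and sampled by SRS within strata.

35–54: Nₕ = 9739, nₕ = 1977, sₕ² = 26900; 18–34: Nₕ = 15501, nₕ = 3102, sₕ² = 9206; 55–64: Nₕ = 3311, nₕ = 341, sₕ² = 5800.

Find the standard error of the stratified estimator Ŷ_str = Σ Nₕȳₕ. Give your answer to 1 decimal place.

42026.5

Var(Ŷ_str) = Σₕ Nₕ²(1 − fₕ)sₕ²/nₕ.
35–54: 9739²·(1 − 1977/9739)·26900/1977 = 1.0285694 × 10^9.
18–34: 15501²·(1 − 3102/15501)·9206/3102 = 5.7039479 × 10^8.
55–64: 3311²·(1 − 341/3311)·5800/341 = 1.672589 × 10^8.
Sum = 1.7662231 × 10^9.
SE = √(1.7662231 × 10^9) = 42026.5.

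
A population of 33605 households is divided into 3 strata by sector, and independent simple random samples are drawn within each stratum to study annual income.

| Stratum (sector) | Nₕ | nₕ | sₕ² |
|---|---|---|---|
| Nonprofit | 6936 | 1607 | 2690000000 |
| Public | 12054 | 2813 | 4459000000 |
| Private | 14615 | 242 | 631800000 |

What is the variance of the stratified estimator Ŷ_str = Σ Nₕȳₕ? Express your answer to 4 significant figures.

Var(Ŷ_str) = Σₕ Nₕ²(1 − fₕ)sₕ²/nₕ.
Nonprofit: 6936²·(1 − 1607/6936)·2690000000/1607 = 6.187158 × 10^13.
Public: 12054²·(1 − 2813/12054)·4459000000/2813 = 1.765704 × 10^14.
Private: 14615²·(1 − 242/14615)·631800000/242 = 5.4841648 × 10^14.
Sum = 7.8685846 × 10^14.

7.869 × 10^14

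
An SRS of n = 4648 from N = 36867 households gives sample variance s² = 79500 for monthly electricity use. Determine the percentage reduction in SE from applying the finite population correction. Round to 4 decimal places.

6.5160

f = n/N = 4648/36867 = 0.12607481.
SE_no-fpc = √(s²/n) = 4.1357141; SE_fpc = √((1−f)s²/n) = 3.8662295.
Ratio = √(1−f) = 0.93483966. Reduction = 100·(1 − 0.93483966) = 6.5160%.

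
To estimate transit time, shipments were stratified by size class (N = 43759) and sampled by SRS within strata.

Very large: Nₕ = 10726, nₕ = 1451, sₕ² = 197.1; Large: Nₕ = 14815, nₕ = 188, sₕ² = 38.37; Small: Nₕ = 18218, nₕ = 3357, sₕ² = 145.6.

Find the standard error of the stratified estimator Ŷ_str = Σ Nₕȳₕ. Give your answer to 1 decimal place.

8335.7

Var(Ŷ_str) = Σₕ Nₕ²(1 − fₕ)sₕ²/nₕ.
Very large: 10726²·(1 − 1451/10726)·197.1/1451 = 1.3513596 × 10^7.
Large: 14815²·(1 − 188/14815)·38.37/188 = 4.4227345 × 10^7.
Small: 18218²·(1 − 3357/18218)·145.6/3357 = 1.1742451 × 10^7.
Sum = 6.9483392 × 10^7.
SE = √(6.9483392 × 10^7) = 8335.7.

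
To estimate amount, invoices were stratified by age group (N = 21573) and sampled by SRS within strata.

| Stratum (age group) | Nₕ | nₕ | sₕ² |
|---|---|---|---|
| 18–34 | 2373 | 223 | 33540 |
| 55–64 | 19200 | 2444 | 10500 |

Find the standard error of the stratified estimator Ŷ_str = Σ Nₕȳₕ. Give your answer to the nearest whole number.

46363

Var(Ŷ_str) = Σₕ Nₕ²(1 − fₕ)sₕ²/nₕ.
18–34: 2373²·(1 − 223/2373)·33540/223 = 7.6735158 × 10^8.
55–64: 19200²·(1 − 2444/19200)·10500/2444 = 1.3821643 × 10^9.
Sum = 2.1495159 × 10^9.
SE = √(2.1495159 × 10^9) = 46363.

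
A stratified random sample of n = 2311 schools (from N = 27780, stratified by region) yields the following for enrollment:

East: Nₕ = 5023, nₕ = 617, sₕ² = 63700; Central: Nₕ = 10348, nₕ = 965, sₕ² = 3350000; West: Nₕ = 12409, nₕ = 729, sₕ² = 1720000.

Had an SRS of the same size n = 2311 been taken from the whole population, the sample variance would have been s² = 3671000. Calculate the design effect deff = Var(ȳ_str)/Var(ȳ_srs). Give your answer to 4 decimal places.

Var(ȳ_str) = Σ Wₕ²(1−fₕ)sₕ²/nₕ with Wₕ = Nₕ/27780:
  East: (5023/27780)²·(1−617/5023)·63700/617 = 2.9607208
  Central: (10348/27780)²·(1−965/10348)·3350000/965 = 436.76834
  West: (12409/27780)²·(1−729/12409)·1720000/729 = 443.1146
  → Var(ȳ_str) = 882.84366.
Var(ȳ_srs) = (1 − 2311/27780)·3671000/2311 = 1456.3444.
deff = 882.84366 / 1456.3444 = 0.6062.

0.6062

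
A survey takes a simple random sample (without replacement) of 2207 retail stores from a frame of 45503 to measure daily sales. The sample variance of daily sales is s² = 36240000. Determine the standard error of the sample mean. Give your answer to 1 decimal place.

Under SRS without replacement, Var(ȳ) = (1 − f)·s²/n with f = n/N = 2207/45503 = 0.04850230.
Var(ȳ) = (1 − 0.04850230)·36240000/2207 = 0.95149770·16420.48 = 15624.049.
SE(ȳ) = √(15624.049) = 125.0.

125.0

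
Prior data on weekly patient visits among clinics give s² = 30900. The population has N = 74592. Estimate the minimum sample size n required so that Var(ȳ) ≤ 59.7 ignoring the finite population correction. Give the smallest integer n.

Without fpc, n₀ = s²/D = 30900/59.7 = 517.5879.
Rounding up, n = 518.

518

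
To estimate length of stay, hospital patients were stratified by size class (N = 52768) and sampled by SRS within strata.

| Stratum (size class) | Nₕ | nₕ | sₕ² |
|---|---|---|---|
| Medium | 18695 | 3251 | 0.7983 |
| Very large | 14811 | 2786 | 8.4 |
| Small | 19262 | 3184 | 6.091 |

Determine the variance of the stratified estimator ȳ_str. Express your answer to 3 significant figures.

Var(ȳ_str) = Σₕ Wₕ²(1 − fₕ)sₕ²/nₕ with Wₕ = Nₕ/N, N = 52768.
Medium: Wₕ = 0.35428669; term = 0.35428669²·(1 − 0.17389676)·0.7983/3251 = 2.5462038 × 10^-5.
Very large: Wₕ = 0.28068147; term = 0.28068147²·(1 − 0.18810344)·8.4/2786 = 1.9285299 × 10^-4.
Small: Wₕ = 0.36503184; term = 0.36503184²·(1 − 0.16529955)·6.091/3184 = 2.1276867 × 10^-4.
Sum = 4.310837 × 10^-4.

4.31 × 10^-4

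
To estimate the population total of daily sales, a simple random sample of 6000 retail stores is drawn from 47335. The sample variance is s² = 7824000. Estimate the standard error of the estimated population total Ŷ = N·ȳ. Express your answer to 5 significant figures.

Var(Ŷ) = N²·Var(ȳ) = N²·(1 − n/N)·s²/n.
f = 6000/47335 = 0.12675610; Var(ȳ) = 0.87324390·7824000/6000 = 1138.71.
Var(Ŷ) = 47335² · 1138.71 = 2.5513962 × 10^12.
SE(Ŷ) = √(2.5513962 × 10^12) = 1.5973 × 10^6.

1.5973 × 10^6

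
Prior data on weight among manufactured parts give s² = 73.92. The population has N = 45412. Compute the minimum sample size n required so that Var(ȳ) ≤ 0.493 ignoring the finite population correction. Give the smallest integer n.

Without fpc, n₀ = s²/D = 73.92/0.493 = 149.9391.
Rounding up, n = 150.

150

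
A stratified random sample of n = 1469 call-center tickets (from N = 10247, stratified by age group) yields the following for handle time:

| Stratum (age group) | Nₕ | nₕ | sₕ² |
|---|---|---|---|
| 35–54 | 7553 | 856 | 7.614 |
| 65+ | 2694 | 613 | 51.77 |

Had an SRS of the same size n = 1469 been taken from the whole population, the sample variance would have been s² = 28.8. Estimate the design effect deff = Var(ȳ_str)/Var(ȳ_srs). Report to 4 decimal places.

Var(ȳ_str) = Σ Wₕ²(1−fₕ)sₕ²/nₕ with Wₕ = Nₕ/10247:
  35–54: (7553/10247)²·(1−856/7553)·7.614/856 = 0.0042849466
  65+: (2694/10247)²·(1−613/2694)·51.77/613 = 0.0045091418
  → Var(ȳ_str) = 0.0087940884.
Var(ȳ_srs) = (1 − 1469/10247)·28.8/1469 = 0.016794595.
deff = 0.0087940884 / 0.016794595 = 0.5236.

0.5236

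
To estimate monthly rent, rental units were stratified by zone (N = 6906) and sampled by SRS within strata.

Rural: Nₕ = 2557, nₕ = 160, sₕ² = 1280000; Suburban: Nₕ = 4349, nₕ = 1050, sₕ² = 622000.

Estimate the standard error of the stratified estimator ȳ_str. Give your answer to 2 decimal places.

Var(ȳ_str) = Σₕ Wₕ²(1 − fₕ)sₕ²/nₕ with Wₕ = Nₕ/N, N = 6906.
Rural: Wₕ = 0.37025775; term = 0.37025775²·(1 − 0.06257333)·1280000/160 = 1028.1006.
Suburban: Wₕ = 0.62974225; term = 0.62974225²·(1 − 0.24143481)·622000/1050 = 178.20491.
Sum = 1206.3055.
SE = √(1206.3055) = 34.73.

34.73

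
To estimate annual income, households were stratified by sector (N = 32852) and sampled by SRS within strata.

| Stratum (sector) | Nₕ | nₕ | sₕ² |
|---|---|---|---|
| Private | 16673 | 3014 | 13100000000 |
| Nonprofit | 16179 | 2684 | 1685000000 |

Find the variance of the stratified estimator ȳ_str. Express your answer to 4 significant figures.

1.044 × 10^6

Var(ȳ_str) = Σₕ Wₕ²(1 − fₕ)sₕ²/nₕ with Wₕ = Nₕ/N, N = 32852.
Private: Wₕ = 0.50751857; term = 0.50751857²·(1 − 0.18077131)·13100000000/3014 = 917143.04.
Nonprofit: Wₕ = 0.49248143; term = 0.49248143²·(1 − 0.16589406)·1685000000/2684 = 127004.27.
Sum = 1.0441473 × 10^6.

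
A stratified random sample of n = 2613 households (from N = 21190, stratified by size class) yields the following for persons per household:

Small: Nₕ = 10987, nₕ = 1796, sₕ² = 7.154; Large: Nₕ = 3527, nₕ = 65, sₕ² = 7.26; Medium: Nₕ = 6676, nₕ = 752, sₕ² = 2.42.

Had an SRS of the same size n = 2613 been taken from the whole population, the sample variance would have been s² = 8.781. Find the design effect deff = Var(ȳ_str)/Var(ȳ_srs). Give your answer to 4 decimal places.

1.4312

Var(ȳ_str) = Σ Wₕ²(1−fₕ)sₕ²/nₕ with Wₕ = Nₕ/21190:
  Small: (10987/21190)²·(1−1796/10987)·7.154/1796 = 8.9582377 × 10^-4
  Large: (3527/21190)²·(1−65/3527)·7.26/65 = 0.0030373432
  Medium: (6676/21190)²·(1−752/6676)·2.42/752 = 2.8344382 × 10^-4
  → Var(ȳ_str) = 0.0042166108.
Var(ȳ_srs) = (1 − 2613/21190)·8.781/2613 = 0.0029461116.
deff = 0.0042166108 / 0.0029461116 = 1.4312.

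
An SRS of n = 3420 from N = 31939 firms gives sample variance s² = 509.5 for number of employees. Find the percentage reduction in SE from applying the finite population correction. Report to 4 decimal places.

5.5055

f = n/N = 3420/31939 = 0.10707912.
SE_no-fpc = √(s²/n) = 0.38597488; SE_fpc = √((1−f)s²/n) = 0.364725.
Ratio = √(1−f) = 0.94494491. Reduction = 100·(1 − 0.94494491) = 5.5055%.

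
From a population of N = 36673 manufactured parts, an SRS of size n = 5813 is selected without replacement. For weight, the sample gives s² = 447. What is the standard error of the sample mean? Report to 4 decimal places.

Under SRS without replacement, Var(ȳ) = (1 − f)·s²/n with f = n/N = 5813/36673 = 0.15850898.
Var(ȳ) = (1 − 0.15850898)·447/5813 = 0.84149102·0.076896611 = 0.064707807.
SE(ȳ) = √(0.064707807) = 0.2544.

0.2544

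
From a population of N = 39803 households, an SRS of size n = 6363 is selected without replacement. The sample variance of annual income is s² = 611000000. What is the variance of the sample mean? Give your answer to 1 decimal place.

80673.3

Under SRS without replacement, Var(ȳ) = (1 − f)·s²/n with f = n/N = 6363/39803 = 0.15986232.
Var(ȳ) = (1 − 0.15986232)·611000000/6363 = 0.84013768·96023.888 = 80673.286.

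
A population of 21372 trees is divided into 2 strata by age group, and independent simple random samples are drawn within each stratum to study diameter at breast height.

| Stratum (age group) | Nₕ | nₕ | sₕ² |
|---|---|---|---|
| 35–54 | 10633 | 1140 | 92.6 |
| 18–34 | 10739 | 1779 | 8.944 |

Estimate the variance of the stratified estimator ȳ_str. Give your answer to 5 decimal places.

0.01901

Var(ȳ_str) = Σₕ Wₕ²(1 − fₕ)sₕ²/nₕ with Wₕ = Nₕ/N, N = 21372.
35–54: Wₕ = 0.49752012; term = 0.49752012²·(1 − 0.10721339)·92.6/1140 = 0.01795044.
18–34: Wₕ = 0.50247988; term = 0.50247988²·(1 − 0.16565788)·8.944/1779 = 0.001059101.
Sum = 0.019009541.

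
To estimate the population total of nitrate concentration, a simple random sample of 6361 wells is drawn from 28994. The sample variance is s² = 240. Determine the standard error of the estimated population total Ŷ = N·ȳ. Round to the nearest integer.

4976

Var(Ŷ) = N²·Var(ȳ) = N²·(1 − n/N)·s²/n.
f = 6361/28994 = 0.21939022; Var(ȳ) = 0.78060978·240/6361 = 0.029452342.
Var(Ŷ) = 28994² · 0.029452342 = 2.4759171 × 10^7.
SE(Ŷ) = √(2.4759171 × 10^7) = 4976.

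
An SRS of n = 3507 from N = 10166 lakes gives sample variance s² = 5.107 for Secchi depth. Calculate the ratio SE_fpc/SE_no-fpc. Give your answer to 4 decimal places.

f = n/N = 3507/10166 = 0.34497344.
SE_no-fpc = √(s²/n) = 0.038160587; SE_fpc = √((1−f)s²/n) = 0.030884779.
Ratio = √(1−f) = 0.80933711.

0.8093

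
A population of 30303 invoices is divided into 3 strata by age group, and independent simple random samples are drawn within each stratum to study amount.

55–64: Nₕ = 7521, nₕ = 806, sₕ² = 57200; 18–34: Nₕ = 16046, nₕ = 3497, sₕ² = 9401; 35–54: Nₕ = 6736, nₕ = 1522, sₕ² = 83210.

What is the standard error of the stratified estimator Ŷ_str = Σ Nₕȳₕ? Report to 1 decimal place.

Var(Ŷ_str) = Σₕ Nₕ²(1 − fₕ)sₕ²/nₕ.
55–64: 7521²·(1 − 806/7521)·57200/806 = 3.5841204 × 10^9.
18–34: 16046²·(1 − 3497/16046)·9401/3497 = 5.4132032 × 10^8.
35–54: 6736²·(1 − 1522/6736)·83210/1522 = 1.9201448 × 10^9.
Sum = 6.0455855 × 10^9.
SE = √(6.0455855 × 10^9) = 77753.4.

77753.4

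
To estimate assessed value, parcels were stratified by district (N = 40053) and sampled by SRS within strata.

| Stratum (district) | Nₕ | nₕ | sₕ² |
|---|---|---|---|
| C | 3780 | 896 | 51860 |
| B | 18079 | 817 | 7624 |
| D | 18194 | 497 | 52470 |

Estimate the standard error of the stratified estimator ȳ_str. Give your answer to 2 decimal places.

4.84

Var(ȳ_str) = Σₕ Wₕ²(1 − fₕ)sₕ²/nₕ with Wₕ = Nₕ/N, N = 40053.
C: Wₕ = 0.09437495; term = 0.09437495²·(1 − 0.23703704)·51860/896 = 0.39331586.
B: Wₕ = 0.45137693; term = 0.45137693²·(1 − 0.04519055)·7624/817 = 1.8153328.
D: Wₕ = 0.45424812; term = 0.45424812²·(1 − 0.02731670)·52470/497 = 21.189095.
Sum = 23.397744.
SE = √(23.397744) = 4.84.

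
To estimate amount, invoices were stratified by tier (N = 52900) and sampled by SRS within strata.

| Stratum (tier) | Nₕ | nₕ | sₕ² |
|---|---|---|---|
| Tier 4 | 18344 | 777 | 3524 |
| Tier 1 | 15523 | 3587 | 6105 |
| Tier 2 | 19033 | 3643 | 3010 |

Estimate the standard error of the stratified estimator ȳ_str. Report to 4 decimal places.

0.8494

Var(ȳ_str) = Σₕ Wₕ²(1 − fₕ)sₕ²/nₕ with Wₕ = Nₕ/N, N = 52900.
Tier 4: Wₕ = 0.34676749; term = 0.34676749²·(1 − 0.04235717)·3524/777 = 0.52227012.
Tier 1: Wₕ = 0.29344045; term = 0.29344045²·(1 − 0.23107647)·6105/3587 = 0.11268793.
Tier 2: Wₕ = 0.35979206; term = 0.35979206²·(1 − 0.19140440)·3010/3643 = 0.086485211.
Sum = 0.72144326.
SE = √(0.72144326) = 0.8494.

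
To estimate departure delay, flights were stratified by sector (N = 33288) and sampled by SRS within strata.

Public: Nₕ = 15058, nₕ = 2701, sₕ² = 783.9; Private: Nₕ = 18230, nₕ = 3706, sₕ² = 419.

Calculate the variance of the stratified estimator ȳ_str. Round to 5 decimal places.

0.07575

Var(ȳ_str) = Σₕ Wₕ²(1 − fₕ)sₕ²/nₕ with Wₕ = Nₕ/N, N = 33288.
Public: Wₕ = 0.45235520; term = 0.45235520²·(1 − 0.17937309)·783.9/2701 = 0.048735005.
Private: Wₕ = 0.54764480; term = 0.54764480²·(1 − 0.20329128)·419/3706 = 0.027015071.
Sum = 0.075750076.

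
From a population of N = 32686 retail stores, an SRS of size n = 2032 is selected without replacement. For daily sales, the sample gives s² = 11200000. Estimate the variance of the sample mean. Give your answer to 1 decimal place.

5169.2

Under SRS without replacement, Var(ȳ) = (1 − f)·s²/n with f = n/N = 2032/32686 = 0.06216729.
Var(ȳ) = (1 − 0.06216729)·11200000/2032 = 0.93783271·5511.811 = 5169.1567.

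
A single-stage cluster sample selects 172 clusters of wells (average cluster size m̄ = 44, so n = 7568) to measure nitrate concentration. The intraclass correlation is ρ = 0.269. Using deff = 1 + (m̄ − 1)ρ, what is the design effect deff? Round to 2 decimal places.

deff = 1 + (44 − 1)·0.269 = 1 + 11.567 = 12.567.

12.57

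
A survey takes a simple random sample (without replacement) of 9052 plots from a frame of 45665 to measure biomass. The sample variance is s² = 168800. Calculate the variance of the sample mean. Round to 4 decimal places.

Under SRS without replacement, Var(ȳ) = (1 − f)·s²/n with f = n/N = 9052/45665 = 0.19822621.
Var(ȳ) = (1 − 0.19822621)·168800/9052 = 0.80177379·18.647813 = 14.951327.

14.9513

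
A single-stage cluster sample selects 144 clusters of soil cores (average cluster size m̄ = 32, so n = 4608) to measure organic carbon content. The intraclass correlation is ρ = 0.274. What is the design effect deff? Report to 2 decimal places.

deff = 1 + (32 − 1)·0.274 = 1 + 8.494 = 9.494.

9.49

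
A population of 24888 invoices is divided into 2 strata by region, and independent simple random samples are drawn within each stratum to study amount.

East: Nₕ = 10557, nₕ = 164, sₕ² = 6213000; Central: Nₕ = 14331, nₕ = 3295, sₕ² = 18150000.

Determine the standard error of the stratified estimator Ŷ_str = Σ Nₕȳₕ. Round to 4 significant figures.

2.242 × 10^6

Var(Ŷ_str) = Σₕ Nₕ²(1 − fₕ)sₕ²/nₕ.
East: 10557²·(1 − 164/10557)·6213000/164 = 4.1566069 × 10^12.
Central: 14331²·(1 − 3295/14331)·18150000/3295 = 8.7118301 × 10^11.
Sum = 5.0277899 × 10^12.
SE = √(5.0277899 × 10^12) = 2.242 × 10^6.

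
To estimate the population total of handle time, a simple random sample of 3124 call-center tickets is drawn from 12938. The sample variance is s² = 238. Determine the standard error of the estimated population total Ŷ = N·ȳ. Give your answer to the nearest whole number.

Var(Ŷ) = N²·Var(ȳ) = N²·(1 − n/N)·s²/n.
f = 3124/12938 = 0.24145927; Var(ȳ) = 0.75854073·238/3124 = 0.057788955.
Var(Ŷ) = 12938² · 0.057788955 = 9.6733997 × 10^6.
SE(Ŷ) = √(9.6733997 × 10^6) = 3110.

3110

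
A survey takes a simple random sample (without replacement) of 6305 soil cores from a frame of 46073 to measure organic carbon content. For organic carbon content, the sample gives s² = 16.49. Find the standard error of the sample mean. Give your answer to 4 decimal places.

Under SRS without replacement, Var(ȳ) = (1 − f)·s²/n with f = n/N = 6305/46073 = 0.13684805.
Var(ȳ) = (1 − 0.13684805)·16.49/6305 = 0.86315195·0.0026153846 = 0.0022574743.
SE(ȳ) = √(0.0022574743) = 0.0475.

0.0475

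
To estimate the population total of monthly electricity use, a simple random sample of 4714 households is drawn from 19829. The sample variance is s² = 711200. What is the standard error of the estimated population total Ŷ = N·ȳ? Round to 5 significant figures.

Var(Ŷ) = N²·Var(ȳ) = N²·(1 − n/N)·s²/n.
f = 4714/19829 = 0.23773261; Var(ȳ) = 0.76226739·711200/4714 = 115.00309.
Var(Ŷ) = 19829² · 115.00309 = 4.5217978 × 10^10.
SE(Ŷ) = √(4.5217978 × 10^10) = 212650.

212650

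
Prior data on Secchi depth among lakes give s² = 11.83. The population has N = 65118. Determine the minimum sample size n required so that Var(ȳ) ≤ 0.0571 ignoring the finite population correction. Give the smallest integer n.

208

Without fpc, n₀ = s²/D = 11.83/0.0571 = 207.1804.
Rounding up, n = 208.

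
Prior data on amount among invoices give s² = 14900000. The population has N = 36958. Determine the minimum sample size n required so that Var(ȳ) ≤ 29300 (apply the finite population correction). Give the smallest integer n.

502

Without fpc, n₀ = s²/D = 14900000/29300 = 508.5324.
With fpc, (1 − n/N)·s²/n ≤ D requires n ≥ n₀/(1 + n₀/N) = 508.5324/(1 + 508.5324/36958) = 501.6301.
Rounding up, n = 502.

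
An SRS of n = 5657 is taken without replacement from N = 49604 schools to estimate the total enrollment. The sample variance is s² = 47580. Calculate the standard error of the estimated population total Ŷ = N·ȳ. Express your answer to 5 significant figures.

135410

Var(Ŷ) = N²·Var(ȳ) = N²·(1 − n/N)·s²/n.
f = 5657/49604 = 0.11404322; Var(ȳ) = 0.88595678·47580/5657 = 7.4516216.
Var(Ŷ) = 49604² · 7.4516216 = 1.8335138 × 10^10.
SE(Ŷ) = √(1.8335138 × 10^10) = 135410.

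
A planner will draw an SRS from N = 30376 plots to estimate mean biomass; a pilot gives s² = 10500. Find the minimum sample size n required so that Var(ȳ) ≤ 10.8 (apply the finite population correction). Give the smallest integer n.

Without fpc, n₀ = s²/D = 10500/10.8 = 972.2222.
With fpc, (1 − n/N)·s²/n ≤ D requires n ≥ n₀/(1 + n₀/N) = 972.2222/(1 + 972.2222/30376) = 942.0701.
Rounding up, n = 943.

943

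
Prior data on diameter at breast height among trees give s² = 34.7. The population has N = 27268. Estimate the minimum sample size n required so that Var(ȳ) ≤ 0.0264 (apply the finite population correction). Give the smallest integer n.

Without fpc, n₀ = s²/D = 34.7/0.0264 = 1314.3939.
With fpc, (1 − n/N)·s²/n ≤ D requires n ≥ n₀/(1 + n₀/N) = 1314.3939/(1 + 1314.3939/27268) = 1253.9500.
Rounding up, n = 1254.

1254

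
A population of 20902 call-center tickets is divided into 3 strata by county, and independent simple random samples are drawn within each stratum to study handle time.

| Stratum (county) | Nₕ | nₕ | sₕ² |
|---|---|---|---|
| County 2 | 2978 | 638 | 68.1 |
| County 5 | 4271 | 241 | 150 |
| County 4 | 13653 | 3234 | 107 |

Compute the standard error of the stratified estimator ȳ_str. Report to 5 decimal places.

Var(ȳ_str) = Σₕ Wₕ²(1 − fₕ)sₕ²/nₕ with Wₕ = Nₕ/N, N = 20902.
County 2: Wₕ = 0.14247440; term = 0.14247440²·(1 − 0.21423774)·68.1/638 = 0.0017025164.
County 5: Wₕ = 0.20433451; term = 0.20433451²·(1 − 0.05642707)·150/241 = 0.024520716.
County 4: Wₕ = 0.65319108; term = 0.65319108²·(1 − 0.23687102)·107/3234 = 0.010772641.
Sum = 0.036995873.
SE = √(0.036995873) = 0.19234.

0.19234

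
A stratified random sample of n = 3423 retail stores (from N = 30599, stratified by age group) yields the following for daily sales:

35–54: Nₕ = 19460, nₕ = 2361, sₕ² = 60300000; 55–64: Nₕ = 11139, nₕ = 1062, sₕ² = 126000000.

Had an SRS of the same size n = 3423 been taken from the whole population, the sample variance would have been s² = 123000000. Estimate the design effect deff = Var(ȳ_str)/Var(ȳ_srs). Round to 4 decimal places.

0.7301

Var(ȳ_str) = Σ Wₕ²(1−fₕ)sₕ²/nₕ with Wₕ = Nₕ/30599:
  35–54: (19460/30599)²·(1−2361/19460)·60300000/2361 = 9076.5417
  55–64: (11139/30599)²·(1−1062/11139)·126000000/1062 = 14223.583
  → Var(ȳ_str) = 23300.125.
Var(ȳ_srs) = (1 − 3423/30599)·123000000/3423 = 31913.653.
deff = 23300.125 / 31913.653 = 0.7301.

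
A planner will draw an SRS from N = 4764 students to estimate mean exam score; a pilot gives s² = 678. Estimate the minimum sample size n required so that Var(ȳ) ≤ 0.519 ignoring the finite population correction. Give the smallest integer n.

1307

Without fpc, n₀ = s²/D = 678/0.519 = 1306.3584.
Rounding up, n = 1307.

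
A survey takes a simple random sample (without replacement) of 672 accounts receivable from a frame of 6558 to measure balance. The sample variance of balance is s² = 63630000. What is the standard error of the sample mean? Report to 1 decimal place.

291.5

Under SRS without replacement, Var(ȳ) = (1 − f)·s²/n with f = n/N = 672/6558 = 0.10247027.
Var(ȳ) = (1 − 0.10247027)·63630000/672 = 0.89752973·94687.5 = 84984.847.
SE(ȳ) = √(84984.847) = 291.5.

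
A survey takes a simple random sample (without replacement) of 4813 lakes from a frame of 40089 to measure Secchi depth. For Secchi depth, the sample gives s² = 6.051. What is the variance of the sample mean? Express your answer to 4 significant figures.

0.001106

Under SRS without replacement, Var(ȳ) = (1 − f)·s²/n with f = n/N = 4813/40089 = 0.12005787.
Var(ȳ) = (1 − 0.12005787)·6.051/4813 = 0.87994213·0.00125722 = 0.0011062809.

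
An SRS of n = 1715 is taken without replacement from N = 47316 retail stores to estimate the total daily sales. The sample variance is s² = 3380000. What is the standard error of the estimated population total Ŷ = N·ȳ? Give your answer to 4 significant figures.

2.062 × 10^6

Var(Ŷ) = N²·Var(ȳ) = N²·(1 − n/N)·s²/n.
f = 1715/47316 = 0.03624567; Var(ȳ) = 0.96375433·3380000/1715 = 1899.4109.
Var(Ŷ) = 47316² · 1899.4109 = 4.2524084 × 10^12.
SE(Ŷ) = √(4.2524084 × 10^12) = 2.062 × 10^6.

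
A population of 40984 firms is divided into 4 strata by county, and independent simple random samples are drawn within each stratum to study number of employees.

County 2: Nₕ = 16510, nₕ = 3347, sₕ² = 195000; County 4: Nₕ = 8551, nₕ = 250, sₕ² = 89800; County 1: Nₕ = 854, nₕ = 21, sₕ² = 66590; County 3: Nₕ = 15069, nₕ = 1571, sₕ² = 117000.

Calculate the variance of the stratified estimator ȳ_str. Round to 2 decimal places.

Var(ȳ_str) = Σₕ Wₕ²(1 − fₕ)sₕ²/nₕ with Wₕ = Nₕ/N, N = 40984.
County 2: Wₕ = 0.40284013; term = 0.40284013²·(1 − 0.20272562)·195000/3347 = 7.5379312.
County 4: Wₕ = 0.20864240; term = 0.20864240²·(1 − 0.02923635)·89800/250 = 15.179412.
County 1: Wₕ = 0.02083740; term = 0.02083740²·(1 − 0.02459016)·66590/21 = 1.3429626.
County 3: Wₕ = 0.36768007; term = 0.36768007²·(1 − 0.10425377)·117000/1571 = 9.0185112.
Sum = 33.078817.

33.08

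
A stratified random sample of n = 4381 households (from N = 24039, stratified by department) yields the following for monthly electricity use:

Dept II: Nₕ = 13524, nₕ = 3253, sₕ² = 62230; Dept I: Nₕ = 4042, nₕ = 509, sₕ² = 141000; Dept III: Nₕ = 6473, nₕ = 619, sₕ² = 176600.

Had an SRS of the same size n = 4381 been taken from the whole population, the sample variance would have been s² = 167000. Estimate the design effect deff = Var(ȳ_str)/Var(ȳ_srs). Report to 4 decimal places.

Var(ȳ_str) = Σ Wₕ²(1−fₕ)sₕ²/nₕ with Wₕ = Nₕ/24039:
  Dept II: (13524/24039)²·(1−3253/13524)·62230/3253 = 4.5983374
  Dept I: (4042/24039)²·(1−509/4042)·141000/509 = 6.8455521
  Dept III: (6473/24039)²·(1−619/6473)·176600/619 = 18.707923
  → Var(ȳ_str) = 30.151813.
Var(ȳ_srs) = (1 − 4381/24039)·167000/4381 = 31.172106.
deff = 30.151813 / 31.172106 = 0.9673.

0.9673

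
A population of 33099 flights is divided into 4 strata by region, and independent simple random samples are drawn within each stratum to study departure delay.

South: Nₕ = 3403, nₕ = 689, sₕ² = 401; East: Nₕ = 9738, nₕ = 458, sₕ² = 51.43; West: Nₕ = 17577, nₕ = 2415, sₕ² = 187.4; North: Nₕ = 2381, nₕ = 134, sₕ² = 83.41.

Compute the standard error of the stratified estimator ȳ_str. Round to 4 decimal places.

0.1900

Var(ȳ_str) = Σₕ Wₕ²(1 − fₕ)sₕ²/nₕ with Wₕ = Nₕ/N, N = 33099.
South: Wₕ = 0.10281277; term = 0.10281277²·(1 − 0.20246841)·401/689 = 0.004906448.
East: Wₕ = 0.29420828; term = 0.29420828²·(1 − 0.04703224)·51.43/458 = 0.0092627309.
West: Wₕ = 0.53104323; term = 0.53104323²·(1 − 0.13739546)·187.4/2415 = 0.018876608.
North: Wₕ = 0.07193571; term = 0.07193571²·(1 − 0.05627887)·83.41/134 = 0.0030398072.
Sum = 0.036085594.
SE = √(0.036085594) = 0.1900.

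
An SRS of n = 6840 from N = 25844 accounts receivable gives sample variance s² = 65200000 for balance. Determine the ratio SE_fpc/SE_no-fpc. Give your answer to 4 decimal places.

0.8575

f = n/N = 6840/25844 = 0.26466491.
SE_no-fpc = √(s²/n) = 97.632801; SE_fpc = √((1−f)s²/n) = 83.721768.
Ratio = √(1−f) = 0.85751681.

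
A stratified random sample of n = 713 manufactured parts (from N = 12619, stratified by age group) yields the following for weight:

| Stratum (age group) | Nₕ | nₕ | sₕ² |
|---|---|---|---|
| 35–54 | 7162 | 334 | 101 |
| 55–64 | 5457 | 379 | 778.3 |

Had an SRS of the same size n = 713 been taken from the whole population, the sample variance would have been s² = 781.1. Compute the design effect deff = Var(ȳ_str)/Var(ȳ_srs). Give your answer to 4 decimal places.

Var(ȳ_str) = Σ Wₕ²(1−fₕ)sₕ²/nₕ with Wₕ = Nₕ/12619:
  35–54: (7162/12619)²·(1−334/7162)·101/334 = 0.092865169
  55–64: (5457/12619)²·(1−379/5457)·778.3/379 = 0.35735889
  → Var(ȳ_str) = 0.45022406.
Var(ȳ_srs) = (1 − 713/12619)·781.1/713 = 1.0336132.
deff = 0.45022406 / 1.0336132 = 0.4356.

0.4356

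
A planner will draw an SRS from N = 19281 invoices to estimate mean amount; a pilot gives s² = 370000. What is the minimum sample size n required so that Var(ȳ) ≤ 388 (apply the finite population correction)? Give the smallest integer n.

Without fpc, n₀ = s²/D = 370000/388 = 953.6082.
With fpc, (1 − n/N)·s²/n ≤ D requires n ≥ n₀/(1 + n₀/N) = 953.6082/(1 + 953.6082/19281) = 908.6669.
Rounding up, n = 909.

909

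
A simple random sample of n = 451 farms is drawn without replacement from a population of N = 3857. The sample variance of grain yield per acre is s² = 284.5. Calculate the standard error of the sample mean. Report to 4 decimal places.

Under SRS without replacement, Var(ȳ) = (1 − f)·s²/n with f = n/N = 451/3857 = 0.11693026.
Var(ȳ) = (1 − 0.11693026)·284.5/451 = 0.88306974·0.6308204 = 0.55705841.
SE(ȳ) = √(0.55705841) = 0.7464.

0.7464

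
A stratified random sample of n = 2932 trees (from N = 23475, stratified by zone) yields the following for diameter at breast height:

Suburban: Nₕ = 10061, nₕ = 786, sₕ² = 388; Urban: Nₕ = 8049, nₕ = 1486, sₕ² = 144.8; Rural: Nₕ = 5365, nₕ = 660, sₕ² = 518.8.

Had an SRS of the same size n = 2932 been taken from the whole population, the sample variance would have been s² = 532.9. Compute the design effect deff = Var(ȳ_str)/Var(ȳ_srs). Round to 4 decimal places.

Var(ȳ_str) = Σ Wₕ²(1−fₕ)sₕ²/nₕ with Wₕ = Nₕ/23475:
  Suburban: (10061/23475)²·(1−786/10061)·388/786 = 0.083589754
  Urban: (8049/23475)²·(1−1486/8049)·144.8/1486 = 0.0093407744
  Rural: (5365/23475)²·(1−660/5365)·518.8/660 = 0.036005943
  → Var(ȳ_str) = 0.12893647.
Var(ȳ_srs) = (1 − 2932/23475)·532.9/2932 = 0.15905232.
deff = 0.12893647 / 0.15905232 = 0.8107.

0.8107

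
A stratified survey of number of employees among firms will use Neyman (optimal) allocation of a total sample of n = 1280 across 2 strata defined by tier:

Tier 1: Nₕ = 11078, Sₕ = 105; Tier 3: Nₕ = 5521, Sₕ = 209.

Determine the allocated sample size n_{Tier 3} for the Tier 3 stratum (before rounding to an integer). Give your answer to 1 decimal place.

Neyman allocation: nₕ = n·NₕSₕ / Σⱼ NⱼSⱼ.
Σ NⱼSⱼ = 11078·105 + 5521·209 = 2.317079 × 10^6.
n_{Tier 3} = 1280·5521·209 / (2.317079 × 10^6) = 637.4.

637.4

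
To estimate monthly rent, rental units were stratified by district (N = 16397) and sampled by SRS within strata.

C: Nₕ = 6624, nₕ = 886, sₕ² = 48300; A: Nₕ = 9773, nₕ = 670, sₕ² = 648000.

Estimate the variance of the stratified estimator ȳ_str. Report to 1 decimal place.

Var(ȳ_str) = Σₕ Wₕ²(1 − fₕ)sₕ²/nₕ with Wₕ = Nₕ/N, N = 16397.
C: Wₕ = 0.40397634; term = 0.40397634²·(1 − 0.13375604)·48300/886 = 7.7066473.
A: Wₕ = 0.59602366; term = 0.59602366²·(1 − 0.06855623)·648000/670 = 320.02496.
Sum = 327.73161.

327.7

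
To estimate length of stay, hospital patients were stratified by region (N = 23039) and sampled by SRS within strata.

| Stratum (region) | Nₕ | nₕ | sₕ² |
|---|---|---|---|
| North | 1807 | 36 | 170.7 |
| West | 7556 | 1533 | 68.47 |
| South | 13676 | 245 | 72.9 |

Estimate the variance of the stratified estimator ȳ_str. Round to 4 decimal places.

Var(ȳ_str) = Σₕ Wₕ²(1 − fₕ)sₕ²/nₕ with Wₕ = Nₕ/N, N = 23039.
North: Wₕ = 0.07843222; term = 0.07843222²·(1 − 0.01992252)·170.7/36 = 0.028587784.
West: Wₕ = 0.32796562; term = 0.32796562²·(1 − 0.20288512)·68.47/1533 = 0.0038294441.
South: Wₕ = 0.59360215; term = 0.59360215²·(1 − 0.01791459)·72.9/245 = 0.10296785.
Sum = 0.13538508.

0.1354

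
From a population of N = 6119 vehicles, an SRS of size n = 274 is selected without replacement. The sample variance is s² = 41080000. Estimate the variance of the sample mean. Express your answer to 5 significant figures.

143210

Under SRS without replacement, Var(ȳ) = (1 − f)·s²/n with f = n/N = 274/6119 = 0.04477856.
Var(ȳ) = (1 − 0.04477856)·41080000/274 = 0.95522144·149927.01 = 143213.49.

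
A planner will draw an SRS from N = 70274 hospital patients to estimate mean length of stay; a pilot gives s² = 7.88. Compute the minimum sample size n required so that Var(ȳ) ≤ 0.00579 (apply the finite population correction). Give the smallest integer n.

1336

Without fpc, n₀ = s²/D = 7.88/0.00579 = 1360.9672.
With fpc, (1 − n/N)·s²/n ≤ D requires n ≥ n₀/(1 + n₀/N) = 1360.9672/(1 + 1360.9672/70274) = 1335.1107.
Rounding up, n = 1336.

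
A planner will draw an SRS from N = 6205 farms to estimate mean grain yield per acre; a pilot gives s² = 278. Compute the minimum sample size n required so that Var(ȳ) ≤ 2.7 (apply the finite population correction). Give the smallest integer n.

102

Without fpc, n₀ = s²/D = 278/2.7 = 102.9630.
With fpc, (1 − n/N)·s²/n ≤ D requires n ≥ n₀/(1 + n₀/N) = 102.9630/(1 + 102.9630/6205) = 101.2824.
Rounding up, n = 102.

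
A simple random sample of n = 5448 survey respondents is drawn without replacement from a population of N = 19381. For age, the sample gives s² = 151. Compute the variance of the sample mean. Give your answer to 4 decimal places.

0.0199

Under SRS without replacement, Var(ȳ) = (1 − f)·s²/n with f = n/N = 5448/19381 = 0.28110005.
Var(ȳ) = (1 − 0.28110005)·151/5448 = 0.71889995·0.027716593 = 0.019925458.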